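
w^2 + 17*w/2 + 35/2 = (w + 7/2)*(w + 5)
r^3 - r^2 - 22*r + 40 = (r - 4)*(r - 2)*(r + 5)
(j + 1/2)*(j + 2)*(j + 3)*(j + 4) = j^4 + 19*j^3/2 + 61*j^2/2 + 37*j + 12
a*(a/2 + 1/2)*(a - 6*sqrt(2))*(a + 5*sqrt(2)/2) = a^4/2 - 7*sqrt(2)*a^3/4 + a^3/2 - 15*a^2 - 7*sqrt(2)*a^2/4 - 15*a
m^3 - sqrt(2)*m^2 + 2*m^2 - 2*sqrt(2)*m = m*(m + 2)*(m - sqrt(2))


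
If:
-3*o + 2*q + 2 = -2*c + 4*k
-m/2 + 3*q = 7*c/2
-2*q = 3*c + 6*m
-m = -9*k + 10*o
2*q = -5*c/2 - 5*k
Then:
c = -3800/18811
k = 3460/18811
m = 3200/18811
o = 2794/18811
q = -300/1447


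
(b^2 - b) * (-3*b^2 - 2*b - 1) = -3*b^4 + b^3 + b^2 + b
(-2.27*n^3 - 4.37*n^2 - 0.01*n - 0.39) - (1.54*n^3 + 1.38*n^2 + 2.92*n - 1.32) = -3.81*n^3 - 5.75*n^2 - 2.93*n + 0.93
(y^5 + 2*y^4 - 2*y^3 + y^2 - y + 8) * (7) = 7*y^5 + 14*y^4 - 14*y^3 + 7*y^2 - 7*y + 56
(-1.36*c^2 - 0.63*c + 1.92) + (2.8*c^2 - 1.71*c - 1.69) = 1.44*c^2 - 2.34*c + 0.23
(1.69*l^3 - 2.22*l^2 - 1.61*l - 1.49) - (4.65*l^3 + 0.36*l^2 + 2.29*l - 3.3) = -2.96*l^3 - 2.58*l^2 - 3.9*l + 1.81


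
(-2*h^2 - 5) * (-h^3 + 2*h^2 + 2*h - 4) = 2*h^5 - 4*h^4 + h^3 - 2*h^2 - 10*h + 20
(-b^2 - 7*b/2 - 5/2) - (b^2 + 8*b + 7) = -2*b^2 - 23*b/2 - 19/2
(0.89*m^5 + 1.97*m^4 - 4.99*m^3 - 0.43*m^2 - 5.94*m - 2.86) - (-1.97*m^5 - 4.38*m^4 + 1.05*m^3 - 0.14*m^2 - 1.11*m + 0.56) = 2.86*m^5 + 6.35*m^4 - 6.04*m^3 - 0.29*m^2 - 4.83*m - 3.42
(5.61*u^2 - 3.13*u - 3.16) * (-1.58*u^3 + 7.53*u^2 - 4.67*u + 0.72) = -8.8638*u^5 + 47.1887*u^4 - 44.7748*u^3 - 5.1385*u^2 + 12.5036*u - 2.2752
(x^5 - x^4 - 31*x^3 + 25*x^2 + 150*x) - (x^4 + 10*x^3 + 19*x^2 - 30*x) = x^5 - 2*x^4 - 41*x^3 + 6*x^2 + 180*x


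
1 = 1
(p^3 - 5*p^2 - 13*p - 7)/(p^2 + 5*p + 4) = (p^2 - 6*p - 7)/(p + 4)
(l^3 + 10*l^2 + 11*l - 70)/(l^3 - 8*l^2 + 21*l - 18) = (l^2 + 12*l + 35)/(l^2 - 6*l + 9)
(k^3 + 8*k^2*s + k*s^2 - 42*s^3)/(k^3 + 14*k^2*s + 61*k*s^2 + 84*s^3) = (k - 2*s)/(k + 4*s)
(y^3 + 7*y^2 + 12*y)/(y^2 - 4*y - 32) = y*(y + 3)/(y - 8)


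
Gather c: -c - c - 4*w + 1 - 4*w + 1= -2*c - 8*w + 2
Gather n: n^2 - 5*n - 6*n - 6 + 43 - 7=n^2 - 11*n + 30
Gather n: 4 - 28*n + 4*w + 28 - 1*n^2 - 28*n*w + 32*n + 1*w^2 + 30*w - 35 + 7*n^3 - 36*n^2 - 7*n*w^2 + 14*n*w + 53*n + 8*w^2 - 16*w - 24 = 7*n^3 - 37*n^2 + n*(-7*w^2 - 14*w + 57) + 9*w^2 + 18*w - 27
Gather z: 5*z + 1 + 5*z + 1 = 10*z + 2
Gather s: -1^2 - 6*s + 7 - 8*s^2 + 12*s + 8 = -8*s^2 + 6*s + 14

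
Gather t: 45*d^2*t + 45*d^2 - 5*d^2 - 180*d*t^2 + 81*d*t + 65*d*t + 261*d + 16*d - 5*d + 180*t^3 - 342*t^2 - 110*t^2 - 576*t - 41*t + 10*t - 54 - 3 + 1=40*d^2 + 272*d + 180*t^3 + t^2*(-180*d - 452) + t*(45*d^2 + 146*d - 607) - 56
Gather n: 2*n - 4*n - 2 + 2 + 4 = 4 - 2*n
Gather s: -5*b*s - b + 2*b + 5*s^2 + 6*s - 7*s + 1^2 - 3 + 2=b + 5*s^2 + s*(-5*b - 1)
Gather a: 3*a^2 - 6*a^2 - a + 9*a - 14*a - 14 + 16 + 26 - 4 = -3*a^2 - 6*a + 24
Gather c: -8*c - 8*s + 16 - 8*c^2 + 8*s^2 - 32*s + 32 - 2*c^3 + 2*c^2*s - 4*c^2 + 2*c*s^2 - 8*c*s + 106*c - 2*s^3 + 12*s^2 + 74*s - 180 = -2*c^3 + c^2*(2*s - 12) + c*(2*s^2 - 8*s + 98) - 2*s^3 + 20*s^2 + 34*s - 132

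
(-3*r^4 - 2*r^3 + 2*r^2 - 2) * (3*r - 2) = -9*r^5 + 10*r^3 - 4*r^2 - 6*r + 4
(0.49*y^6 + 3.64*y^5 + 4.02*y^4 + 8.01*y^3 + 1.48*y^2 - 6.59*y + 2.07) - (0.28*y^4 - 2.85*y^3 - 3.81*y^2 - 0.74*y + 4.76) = 0.49*y^6 + 3.64*y^5 + 3.74*y^4 + 10.86*y^3 + 5.29*y^2 - 5.85*y - 2.69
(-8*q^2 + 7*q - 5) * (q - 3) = -8*q^3 + 31*q^2 - 26*q + 15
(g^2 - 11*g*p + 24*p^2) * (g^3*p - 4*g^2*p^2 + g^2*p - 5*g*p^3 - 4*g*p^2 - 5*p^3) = g^5*p - 15*g^4*p^2 + g^4*p + 63*g^3*p^3 - 15*g^3*p^2 - 41*g^2*p^4 + 63*g^2*p^3 - 120*g*p^5 - 41*g*p^4 - 120*p^5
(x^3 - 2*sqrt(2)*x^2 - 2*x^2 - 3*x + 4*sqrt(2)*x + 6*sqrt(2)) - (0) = x^3 - 2*sqrt(2)*x^2 - 2*x^2 - 3*x + 4*sqrt(2)*x + 6*sqrt(2)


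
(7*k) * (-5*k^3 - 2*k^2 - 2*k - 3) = -35*k^4 - 14*k^3 - 14*k^2 - 21*k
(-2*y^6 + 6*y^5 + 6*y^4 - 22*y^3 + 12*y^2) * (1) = -2*y^6 + 6*y^5 + 6*y^4 - 22*y^3 + 12*y^2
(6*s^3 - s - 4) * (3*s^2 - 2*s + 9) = 18*s^5 - 12*s^4 + 51*s^3 - 10*s^2 - s - 36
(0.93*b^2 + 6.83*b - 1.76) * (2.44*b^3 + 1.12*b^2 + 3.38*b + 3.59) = 2.2692*b^5 + 17.7068*b^4 + 6.4986*b^3 + 24.4529*b^2 + 18.5709*b - 6.3184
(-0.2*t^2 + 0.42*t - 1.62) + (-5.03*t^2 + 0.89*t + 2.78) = -5.23*t^2 + 1.31*t + 1.16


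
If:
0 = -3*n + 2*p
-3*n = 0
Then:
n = 0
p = 0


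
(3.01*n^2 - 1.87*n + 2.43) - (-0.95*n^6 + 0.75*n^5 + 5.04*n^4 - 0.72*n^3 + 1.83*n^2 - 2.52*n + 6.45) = 0.95*n^6 - 0.75*n^5 - 5.04*n^4 + 0.72*n^3 + 1.18*n^2 + 0.65*n - 4.02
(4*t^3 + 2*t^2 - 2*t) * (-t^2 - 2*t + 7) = -4*t^5 - 10*t^4 + 26*t^3 + 18*t^2 - 14*t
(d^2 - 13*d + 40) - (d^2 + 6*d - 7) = 47 - 19*d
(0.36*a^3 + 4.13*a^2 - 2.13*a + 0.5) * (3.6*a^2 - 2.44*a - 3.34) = 1.296*a^5 + 13.9896*a^4 - 18.9476*a^3 - 6.797*a^2 + 5.8942*a - 1.67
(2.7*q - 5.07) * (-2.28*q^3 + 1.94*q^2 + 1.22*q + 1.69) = -6.156*q^4 + 16.7976*q^3 - 6.5418*q^2 - 1.6224*q - 8.5683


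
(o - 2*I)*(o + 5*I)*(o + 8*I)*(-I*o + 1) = -I*o^4 + 12*o^3 + 25*I*o^2 + 66*o + 80*I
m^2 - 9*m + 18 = (m - 6)*(m - 3)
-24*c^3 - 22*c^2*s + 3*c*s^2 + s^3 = (-4*c + s)*(c + s)*(6*c + s)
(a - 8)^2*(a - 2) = a^3 - 18*a^2 + 96*a - 128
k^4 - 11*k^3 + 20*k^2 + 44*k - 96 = (k - 8)*(k - 3)*(k - 2)*(k + 2)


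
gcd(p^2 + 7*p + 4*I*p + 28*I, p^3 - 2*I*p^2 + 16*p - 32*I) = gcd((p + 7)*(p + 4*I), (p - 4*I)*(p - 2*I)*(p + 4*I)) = p + 4*I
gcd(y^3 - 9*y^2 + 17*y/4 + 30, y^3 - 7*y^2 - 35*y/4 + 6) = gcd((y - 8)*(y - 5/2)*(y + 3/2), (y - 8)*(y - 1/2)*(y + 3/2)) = y^2 - 13*y/2 - 12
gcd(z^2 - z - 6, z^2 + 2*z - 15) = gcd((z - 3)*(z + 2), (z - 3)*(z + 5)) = z - 3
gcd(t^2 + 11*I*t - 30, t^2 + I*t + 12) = 1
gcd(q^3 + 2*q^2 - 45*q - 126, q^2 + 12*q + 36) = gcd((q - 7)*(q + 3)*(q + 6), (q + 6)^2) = q + 6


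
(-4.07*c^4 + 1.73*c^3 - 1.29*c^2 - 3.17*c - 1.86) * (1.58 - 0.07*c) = 0.2849*c^5 - 6.5517*c^4 + 2.8237*c^3 - 1.8163*c^2 - 4.8784*c - 2.9388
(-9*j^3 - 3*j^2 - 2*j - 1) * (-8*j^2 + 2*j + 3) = 72*j^5 + 6*j^4 - 17*j^3 - 5*j^2 - 8*j - 3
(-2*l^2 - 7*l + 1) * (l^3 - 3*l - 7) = -2*l^5 - 7*l^4 + 7*l^3 + 35*l^2 + 46*l - 7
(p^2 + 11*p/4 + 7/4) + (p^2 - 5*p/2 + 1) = 2*p^2 + p/4 + 11/4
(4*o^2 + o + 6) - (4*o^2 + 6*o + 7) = -5*o - 1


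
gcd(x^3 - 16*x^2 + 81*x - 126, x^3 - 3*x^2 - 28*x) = x - 7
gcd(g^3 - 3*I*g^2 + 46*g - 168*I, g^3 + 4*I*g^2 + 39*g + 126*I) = g^2 + I*g + 42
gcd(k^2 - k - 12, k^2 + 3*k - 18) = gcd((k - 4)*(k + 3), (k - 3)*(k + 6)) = 1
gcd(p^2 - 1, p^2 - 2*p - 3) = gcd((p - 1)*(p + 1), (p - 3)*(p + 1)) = p + 1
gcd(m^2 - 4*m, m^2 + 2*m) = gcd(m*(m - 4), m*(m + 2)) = m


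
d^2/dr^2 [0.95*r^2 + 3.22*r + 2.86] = 1.90000000000000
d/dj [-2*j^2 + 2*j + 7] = 2 - 4*j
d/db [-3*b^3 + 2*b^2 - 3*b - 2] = -9*b^2 + 4*b - 3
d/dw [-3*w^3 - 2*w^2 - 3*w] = -9*w^2 - 4*w - 3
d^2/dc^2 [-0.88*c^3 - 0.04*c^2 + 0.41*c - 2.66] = -5.28*c - 0.08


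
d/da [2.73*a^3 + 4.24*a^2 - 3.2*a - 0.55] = 8.19*a^2 + 8.48*a - 3.2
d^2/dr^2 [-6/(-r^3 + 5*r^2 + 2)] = 12*(-r^2*(3*r - 10)^2 + (5 - 3*r)*(-r^3 + 5*r^2 + 2))/(-r^3 + 5*r^2 + 2)^3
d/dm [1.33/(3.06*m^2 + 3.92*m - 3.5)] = (-8.1396*m - 5.2136)/(3.06*m^2 + 3.92*m - 3.5)^2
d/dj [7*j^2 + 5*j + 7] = 14*j + 5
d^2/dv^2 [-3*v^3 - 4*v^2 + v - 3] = -18*v - 8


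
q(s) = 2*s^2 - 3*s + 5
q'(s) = 4*s - 3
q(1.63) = 5.42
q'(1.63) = 3.52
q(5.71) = 53.08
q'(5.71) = 19.84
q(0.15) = 4.60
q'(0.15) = -2.40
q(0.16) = 4.57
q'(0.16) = -2.36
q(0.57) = 3.94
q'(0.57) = -0.72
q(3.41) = 18.03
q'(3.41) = 10.64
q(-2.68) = 27.40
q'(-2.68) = -13.72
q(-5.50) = 82.00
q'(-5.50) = -25.00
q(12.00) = 257.00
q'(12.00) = 45.00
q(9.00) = 140.00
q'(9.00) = 33.00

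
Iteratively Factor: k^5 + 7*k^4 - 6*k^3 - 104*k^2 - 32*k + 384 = (k + 4)*(k^4 + 3*k^3 - 18*k^2 - 32*k + 96) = (k - 3)*(k + 4)*(k^3 + 6*k^2 - 32) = (k - 3)*(k - 2)*(k + 4)*(k^2 + 8*k + 16) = (k - 3)*(k - 2)*(k + 4)^2*(k + 4)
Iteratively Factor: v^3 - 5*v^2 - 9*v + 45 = (v + 3)*(v^2 - 8*v + 15) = (v - 3)*(v + 3)*(v - 5)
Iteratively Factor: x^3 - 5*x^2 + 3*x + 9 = (x + 1)*(x^2 - 6*x + 9) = (x - 3)*(x + 1)*(x - 3)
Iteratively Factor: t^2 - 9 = (t - 3)*(t + 3)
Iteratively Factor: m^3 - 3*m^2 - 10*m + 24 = (m - 4)*(m^2 + m - 6) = (m - 4)*(m - 2)*(m + 3)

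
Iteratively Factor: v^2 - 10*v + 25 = (v - 5)*(v - 5)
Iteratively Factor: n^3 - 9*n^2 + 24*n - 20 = (n - 2)*(n^2 - 7*n + 10) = (n - 5)*(n - 2)*(n - 2)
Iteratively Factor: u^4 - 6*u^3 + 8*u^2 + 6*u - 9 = (u - 3)*(u^3 - 3*u^2 - u + 3) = (u - 3)^2*(u^2 - 1) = (u - 3)^2*(u - 1)*(u + 1)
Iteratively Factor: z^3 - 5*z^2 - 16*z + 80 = (z + 4)*(z^2 - 9*z + 20) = (z - 4)*(z + 4)*(z - 5)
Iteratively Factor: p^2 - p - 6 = (p + 2)*(p - 3)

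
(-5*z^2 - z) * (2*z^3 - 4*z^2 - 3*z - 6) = -10*z^5 + 18*z^4 + 19*z^3 + 33*z^2 + 6*z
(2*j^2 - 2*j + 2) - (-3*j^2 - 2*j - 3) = 5*j^2 + 5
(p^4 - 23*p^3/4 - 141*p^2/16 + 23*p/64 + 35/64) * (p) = p^5 - 23*p^4/4 - 141*p^3/16 + 23*p^2/64 + 35*p/64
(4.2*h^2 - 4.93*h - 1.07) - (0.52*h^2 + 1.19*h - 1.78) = 3.68*h^2 - 6.12*h + 0.71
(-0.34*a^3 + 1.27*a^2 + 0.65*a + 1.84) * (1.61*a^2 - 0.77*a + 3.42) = -0.5474*a^5 + 2.3065*a^4 - 1.0942*a^3 + 6.8053*a^2 + 0.8062*a + 6.2928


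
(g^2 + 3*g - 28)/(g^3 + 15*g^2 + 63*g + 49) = (g - 4)/(g^2 + 8*g + 7)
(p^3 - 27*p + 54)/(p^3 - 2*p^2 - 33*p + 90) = (p - 3)/(p - 5)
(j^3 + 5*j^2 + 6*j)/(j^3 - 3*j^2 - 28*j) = (j^2 + 5*j + 6)/(j^2 - 3*j - 28)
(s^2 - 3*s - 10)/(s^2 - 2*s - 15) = (s + 2)/(s + 3)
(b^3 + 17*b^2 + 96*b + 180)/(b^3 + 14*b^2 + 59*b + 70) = (b^2 + 12*b + 36)/(b^2 + 9*b + 14)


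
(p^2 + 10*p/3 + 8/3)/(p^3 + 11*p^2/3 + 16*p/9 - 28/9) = 3*(3*p + 4)/(9*p^2 + 15*p - 14)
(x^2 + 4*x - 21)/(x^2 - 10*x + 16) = (x^2 + 4*x - 21)/(x^2 - 10*x + 16)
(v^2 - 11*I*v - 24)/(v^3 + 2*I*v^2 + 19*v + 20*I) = (v^2 - 11*I*v - 24)/(v^3 + 2*I*v^2 + 19*v + 20*I)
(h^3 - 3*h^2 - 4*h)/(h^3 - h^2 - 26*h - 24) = h*(h - 4)/(h^2 - 2*h - 24)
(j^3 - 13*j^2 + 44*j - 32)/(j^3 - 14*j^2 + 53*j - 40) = (j - 4)/(j - 5)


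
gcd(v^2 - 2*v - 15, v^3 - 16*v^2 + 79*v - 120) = v - 5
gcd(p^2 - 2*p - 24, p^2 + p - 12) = p + 4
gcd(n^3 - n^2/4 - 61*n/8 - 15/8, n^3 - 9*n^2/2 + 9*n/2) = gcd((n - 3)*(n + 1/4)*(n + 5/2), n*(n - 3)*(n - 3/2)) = n - 3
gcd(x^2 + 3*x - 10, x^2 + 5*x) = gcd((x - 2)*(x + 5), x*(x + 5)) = x + 5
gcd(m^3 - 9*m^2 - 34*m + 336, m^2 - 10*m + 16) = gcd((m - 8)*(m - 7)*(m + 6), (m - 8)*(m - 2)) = m - 8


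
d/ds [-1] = 0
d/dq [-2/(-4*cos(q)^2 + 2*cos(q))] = (-sin(q)/cos(q)^2 + 4*tan(q))/(2*cos(q) - 1)^2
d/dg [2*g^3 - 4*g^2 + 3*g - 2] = 6*g^2 - 8*g + 3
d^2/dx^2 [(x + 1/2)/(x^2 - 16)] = (x^2*(8*x + 4) + (-6*x - 1)*(x^2 - 16))/(x^2 - 16)^3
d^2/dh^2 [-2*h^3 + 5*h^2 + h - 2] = 10 - 12*h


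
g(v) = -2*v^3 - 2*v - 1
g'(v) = -6*v^2 - 2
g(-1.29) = 5.87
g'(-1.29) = -11.98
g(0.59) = -2.59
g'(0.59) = -4.09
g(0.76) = -3.40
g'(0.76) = -5.47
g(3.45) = -90.03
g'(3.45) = -73.42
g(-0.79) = 1.57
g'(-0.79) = -5.74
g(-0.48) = 0.18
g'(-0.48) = -3.38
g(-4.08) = 142.99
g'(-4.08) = -101.88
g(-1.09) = 3.77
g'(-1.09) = -9.13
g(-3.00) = 59.00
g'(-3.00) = -56.00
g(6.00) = -445.00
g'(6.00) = -218.00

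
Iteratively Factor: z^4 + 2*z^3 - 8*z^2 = (z)*(z^3 + 2*z^2 - 8*z) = z^2*(z^2 + 2*z - 8) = z^2*(z - 2)*(z + 4)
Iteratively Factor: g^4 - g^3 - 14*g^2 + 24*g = (g)*(g^3 - g^2 - 14*g + 24) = g*(g - 2)*(g^2 + g - 12) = g*(g - 3)*(g - 2)*(g + 4)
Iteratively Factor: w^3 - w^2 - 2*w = (w + 1)*(w^2 - 2*w) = (w - 2)*(w + 1)*(w)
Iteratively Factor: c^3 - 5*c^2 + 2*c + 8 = (c - 4)*(c^2 - c - 2) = (c - 4)*(c - 2)*(c + 1)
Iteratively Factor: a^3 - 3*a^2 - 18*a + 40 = (a - 2)*(a^2 - a - 20) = (a - 5)*(a - 2)*(a + 4)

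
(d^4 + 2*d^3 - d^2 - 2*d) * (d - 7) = d^5 - 5*d^4 - 15*d^3 + 5*d^2 + 14*d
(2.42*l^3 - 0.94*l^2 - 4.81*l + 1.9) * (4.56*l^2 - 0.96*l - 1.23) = 11.0352*l^5 - 6.6096*l^4 - 24.0078*l^3 + 14.4378*l^2 + 4.0923*l - 2.337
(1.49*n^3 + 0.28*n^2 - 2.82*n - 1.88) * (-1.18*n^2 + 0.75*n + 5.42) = -1.7582*n^5 + 0.7871*n^4 + 11.6134*n^3 + 1.621*n^2 - 16.6944*n - 10.1896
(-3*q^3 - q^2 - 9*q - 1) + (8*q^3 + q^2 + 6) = 5*q^3 - 9*q + 5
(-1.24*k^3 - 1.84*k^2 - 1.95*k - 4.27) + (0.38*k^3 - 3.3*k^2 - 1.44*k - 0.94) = -0.86*k^3 - 5.14*k^2 - 3.39*k - 5.21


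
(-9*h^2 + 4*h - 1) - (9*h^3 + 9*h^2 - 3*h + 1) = -9*h^3 - 18*h^2 + 7*h - 2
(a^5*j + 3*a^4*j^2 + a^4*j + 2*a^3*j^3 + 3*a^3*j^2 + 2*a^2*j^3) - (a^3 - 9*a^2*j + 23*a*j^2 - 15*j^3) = a^5*j + 3*a^4*j^2 + a^4*j + 2*a^3*j^3 + 3*a^3*j^2 - a^3 + 2*a^2*j^3 + 9*a^2*j - 23*a*j^2 + 15*j^3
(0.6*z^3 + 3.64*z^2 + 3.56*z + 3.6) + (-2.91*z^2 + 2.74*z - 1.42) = 0.6*z^3 + 0.73*z^2 + 6.3*z + 2.18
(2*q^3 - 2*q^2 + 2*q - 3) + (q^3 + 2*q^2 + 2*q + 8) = 3*q^3 + 4*q + 5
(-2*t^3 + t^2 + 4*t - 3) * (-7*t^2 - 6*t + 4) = 14*t^5 + 5*t^4 - 42*t^3 + t^2 + 34*t - 12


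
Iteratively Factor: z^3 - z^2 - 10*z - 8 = (z + 2)*(z^2 - 3*z - 4) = (z + 1)*(z + 2)*(z - 4)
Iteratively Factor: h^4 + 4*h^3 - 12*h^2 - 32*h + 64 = (h + 4)*(h^3 - 12*h + 16) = (h - 2)*(h + 4)*(h^2 + 2*h - 8) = (h - 2)*(h + 4)^2*(h - 2)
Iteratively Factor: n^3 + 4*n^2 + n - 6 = (n - 1)*(n^2 + 5*n + 6) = (n - 1)*(n + 3)*(n + 2)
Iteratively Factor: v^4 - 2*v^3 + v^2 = (v)*(v^3 - 2*v^2 + v) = v*(v - 1)*(v^2 - v) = v*(v - 1)^2*(v)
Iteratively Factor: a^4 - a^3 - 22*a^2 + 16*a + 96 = (a - 3)*(a^3 + 2*a^2 - 16*a - 32) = (a - 3)*(a + 4)*(a^2 - 2*a - 8) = (a - 4)*(a - 3)*(a + 4)*(a + 2)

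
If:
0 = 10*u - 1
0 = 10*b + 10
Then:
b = -1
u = 1/10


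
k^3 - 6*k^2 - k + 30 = (k - 5)*(k - 3)*(k + 2)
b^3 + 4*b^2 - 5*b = b*(b - 1)*(b + 5)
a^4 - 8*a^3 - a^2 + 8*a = a*(a - 8)*(a - 1)*(a + 1)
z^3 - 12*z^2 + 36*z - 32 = (z - 8)*(z - 2)^2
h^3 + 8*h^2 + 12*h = h*(h + 2)*(h + 6)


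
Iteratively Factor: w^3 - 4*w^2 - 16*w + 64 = (w - 4)*(w^2 - 16) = (w - 4)*(w + 4)*(w - 4)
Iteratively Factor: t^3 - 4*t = (t - 2)*(t^2 + 2*t) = (t - 2)*(t + 2)*(t)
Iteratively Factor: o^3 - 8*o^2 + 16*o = (o)*(o^2 - 8*o + 16) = o*(o - 4)*(o - 4)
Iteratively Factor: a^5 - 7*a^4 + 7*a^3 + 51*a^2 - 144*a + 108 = (a - 3)*(a^4 - 4*a^3 - 5*a^2 + 36*a - 36) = (a - 3)*(a + 3)*(a^3 - 7*a^2 + 16*a - 12) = (a - 3)*(a - 2)*(a + 3)*(a^2 - 5*a + 6) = (a - 3)^2*(a - 2)*(a + 3)*(a - 2)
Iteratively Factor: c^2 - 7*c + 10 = (c - 5)*(c - 2)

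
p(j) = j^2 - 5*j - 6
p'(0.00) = -5.00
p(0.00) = -6.00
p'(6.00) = 7.00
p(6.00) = 0.00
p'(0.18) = -4.64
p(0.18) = -6.87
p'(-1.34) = -7.68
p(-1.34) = 2.50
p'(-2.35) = -9.70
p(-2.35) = 11.27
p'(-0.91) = -6.82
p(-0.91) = -0.62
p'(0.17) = -4.66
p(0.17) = -6.82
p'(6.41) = 7.82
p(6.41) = 3.04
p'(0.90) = -3.20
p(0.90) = -9.69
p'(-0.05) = -5.10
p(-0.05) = -5.75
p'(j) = 2*j - 5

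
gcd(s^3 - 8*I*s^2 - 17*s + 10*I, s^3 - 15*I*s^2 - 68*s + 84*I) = s - 2*I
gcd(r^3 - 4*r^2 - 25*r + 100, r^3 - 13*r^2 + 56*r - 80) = r^2 - 9*r + 20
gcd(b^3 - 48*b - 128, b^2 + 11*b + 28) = b + 4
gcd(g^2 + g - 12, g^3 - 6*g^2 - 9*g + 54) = g - 3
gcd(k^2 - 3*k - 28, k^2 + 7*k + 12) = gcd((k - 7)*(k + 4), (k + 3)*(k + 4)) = k + 4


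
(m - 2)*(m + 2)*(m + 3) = m^3 + 3*m^2 - 4*m - 12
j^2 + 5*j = j*(j + 5)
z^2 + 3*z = z*(z + 3)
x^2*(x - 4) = x^3 - 4*x^2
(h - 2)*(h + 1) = h^2 - h - 2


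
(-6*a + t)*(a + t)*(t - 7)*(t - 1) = -6*a^2*t^2 + 48*a^2*t - 42*a^2 - 5*a*t^3 + 40*a*t^2 - 35*a*t + t^4 - 8*t^3 + 7*t^2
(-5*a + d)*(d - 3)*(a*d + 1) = -5*a^2*d^2 + 15*a^2*d + a*d^3 - 3*a*d^2 - 5*a*d + 15*a + d^2 - 3*d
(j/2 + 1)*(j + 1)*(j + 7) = j^3/2 + 5*j^2 + 23*j/2 + 7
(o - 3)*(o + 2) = o^2 - o - 6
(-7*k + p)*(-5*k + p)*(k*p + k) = 35*k^3*p + 35*k^3 - 12*k^2*p^2 - 12*k^2*p + k*p^3 + k*p^2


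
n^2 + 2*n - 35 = (n - 5)*(n + 7)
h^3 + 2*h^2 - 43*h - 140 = (h - 7)*(h + 4)*(h + 5)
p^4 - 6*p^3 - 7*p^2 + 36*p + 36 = (p - 6)*(p - 3)*(p + 1)*(p + 2)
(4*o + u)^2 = 16*o^2 + 8*o*u + u^2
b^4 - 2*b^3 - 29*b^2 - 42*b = b*(b - 7)*(b + 2)*(b + 3)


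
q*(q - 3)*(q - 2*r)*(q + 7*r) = q^4 + 5*q^3*r - 3*q^3 - 14*q^2*r^2 - 15*q^2*r + 42*q*r^2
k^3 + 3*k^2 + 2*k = k*(k + 1)*(k + 2)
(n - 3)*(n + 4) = n^2 + n - 12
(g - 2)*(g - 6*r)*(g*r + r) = g^3*r - 6*g^2*r^2 - g^2*r + 6*g*r^2 - 2*g*r + 12*r^2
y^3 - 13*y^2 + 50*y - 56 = (y - 7)*(y - 4)*(y - 2)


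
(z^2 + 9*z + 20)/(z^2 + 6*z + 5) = (z + 4)/(z + 1)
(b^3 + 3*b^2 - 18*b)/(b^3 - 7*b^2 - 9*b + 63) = b*(b + 6)/(b^2 - 4*b - 21)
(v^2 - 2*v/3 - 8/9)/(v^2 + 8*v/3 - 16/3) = (v + 2/3)/(v + 4)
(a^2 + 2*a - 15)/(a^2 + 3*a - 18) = (a + 5)/(a + 6)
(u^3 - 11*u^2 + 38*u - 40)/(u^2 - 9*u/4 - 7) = 4*(u^2 - 7*u + 10)/(4*u + 7)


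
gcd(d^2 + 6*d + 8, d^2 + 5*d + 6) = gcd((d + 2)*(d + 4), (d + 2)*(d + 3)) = d + 2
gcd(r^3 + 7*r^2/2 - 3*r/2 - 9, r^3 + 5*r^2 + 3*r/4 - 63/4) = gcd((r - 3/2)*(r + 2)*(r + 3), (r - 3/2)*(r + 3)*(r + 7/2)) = r^2 + 3*r/2 - 9/2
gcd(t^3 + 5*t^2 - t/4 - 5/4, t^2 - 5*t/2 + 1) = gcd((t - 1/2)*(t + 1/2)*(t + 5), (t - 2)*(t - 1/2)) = t - 1/2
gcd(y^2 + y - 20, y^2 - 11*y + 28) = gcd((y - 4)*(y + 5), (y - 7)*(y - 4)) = y - 4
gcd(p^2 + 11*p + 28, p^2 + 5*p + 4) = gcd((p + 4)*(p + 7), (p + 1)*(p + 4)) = p + 4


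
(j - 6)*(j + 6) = j^2 - 36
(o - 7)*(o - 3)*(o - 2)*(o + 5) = o^4 - 7*o^3 - 19*o^2 + 163*o - 210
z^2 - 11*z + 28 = (z - 7)*(z - 4)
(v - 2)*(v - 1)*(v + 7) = v^3 + 4*v^2 - 19*v + 14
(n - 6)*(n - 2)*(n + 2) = n^3 - 6*n^2 - 4*n + 24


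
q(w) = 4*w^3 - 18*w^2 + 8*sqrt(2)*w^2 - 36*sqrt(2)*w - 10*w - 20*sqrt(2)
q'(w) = 12*w^2 - 36*w + 16*sqrt(2)*w - 36*sqrt(2) - 10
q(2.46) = -159.04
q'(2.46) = -21.19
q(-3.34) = -48.47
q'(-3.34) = 117.62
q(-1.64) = 35.98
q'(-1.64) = -6.71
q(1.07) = -96.21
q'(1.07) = -61.48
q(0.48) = -58.62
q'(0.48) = -64.57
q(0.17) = -38.81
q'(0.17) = -62.84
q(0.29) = -46.41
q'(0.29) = -63.78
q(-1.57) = 35.39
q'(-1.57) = -10.34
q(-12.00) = -7172.17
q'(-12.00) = 1827.56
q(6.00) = 229.54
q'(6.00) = 290.85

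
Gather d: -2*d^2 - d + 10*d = -2*d^2 + 9*d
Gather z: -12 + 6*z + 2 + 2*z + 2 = 8*z - 8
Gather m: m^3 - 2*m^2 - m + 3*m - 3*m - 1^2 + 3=m^3 - 2*m^2 - m + 2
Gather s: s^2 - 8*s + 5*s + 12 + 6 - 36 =s^2 - 3*s - 18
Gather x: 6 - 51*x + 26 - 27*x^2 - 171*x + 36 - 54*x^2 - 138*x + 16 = -81*x^2 - 360*x + 84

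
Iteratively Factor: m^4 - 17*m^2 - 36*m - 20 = (m + 2)*(m^3 - 2*m^2 - 13*m - 10) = (m + 2)^2*(m^2 - 4*m - 5) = (m - 5)*(m + 2)^2*(m + 1)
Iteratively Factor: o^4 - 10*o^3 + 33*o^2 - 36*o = (o - 4)*(o^3 - 6*o^2 + 9*o) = o*(o - 4)*(o^2 - 6*o + 9) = o*(o - 4)*(o - 3)*(o - 3)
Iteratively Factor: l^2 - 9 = (l - 3)*(l + 3)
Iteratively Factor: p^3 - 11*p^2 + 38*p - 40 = (p - 5)*(p^2 - 6*p + 8) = (p - 5)*(p - 2)*(p - 4)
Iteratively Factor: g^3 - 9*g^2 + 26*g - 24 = (g - 4)*(g^2 - 5*g + 6) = (g - 4)*(g - 2)*(g - 3)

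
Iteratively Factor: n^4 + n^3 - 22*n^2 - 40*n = (n - 5)*(n^3 + 6*n^2 + 8*n) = (n - 5)*(n + 2)*(n^2 + 4*n) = (n - 5)*(n + 2)*(n + 4)*(n)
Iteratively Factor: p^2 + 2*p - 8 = (p - 2)*(p + 4)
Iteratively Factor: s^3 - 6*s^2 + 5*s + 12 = (s + 1)*(s^2 - 7*s + 12) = (s - 3)*(s + 1)*(s - 4)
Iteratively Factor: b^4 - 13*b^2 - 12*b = (b - 4)*(b^3 + 4*b^2 + 3*b) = (b - 4)*(b + 3)*(b^2 + b) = b*(b - 4)*(b + 3)*(b + 1)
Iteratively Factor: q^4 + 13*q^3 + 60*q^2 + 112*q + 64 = (q + 4)*(q^3 + 9*q^2 + 24*q + 16) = (q + 1)*(q + 4)*(q^2 + 8*q + 16) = (q + 1)*(q + 4)^2*(q + 4)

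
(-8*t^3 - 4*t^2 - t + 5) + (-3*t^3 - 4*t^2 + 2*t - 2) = -11*t^3 - 8*t^2 + t + 3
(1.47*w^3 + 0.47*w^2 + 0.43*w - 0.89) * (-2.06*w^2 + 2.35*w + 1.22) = -3.0282*w^5 + 2.4863*w^4 + 2.0121*w^3 + 3.4173*w^2 - 1.5669*w - 1.0858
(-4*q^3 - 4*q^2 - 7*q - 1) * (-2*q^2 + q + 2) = 8*q^5 + 4*q^4 + 2*q^3 - 13*q^2 - 15*q - 2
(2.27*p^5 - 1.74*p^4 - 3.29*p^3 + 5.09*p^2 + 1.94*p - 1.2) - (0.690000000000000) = 2.27*p^5 - 1.74*p^4 - 3.29*p^3 + 5.09*p^2 + 1.94*p - 1.89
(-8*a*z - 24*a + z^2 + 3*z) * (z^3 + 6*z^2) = -8*a*z^4 - 72*a*z^3 - 144*a*z^2 + z^5 + 9*z^4 + 18*z^3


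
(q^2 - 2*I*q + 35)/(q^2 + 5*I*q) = (q - 7*I)/q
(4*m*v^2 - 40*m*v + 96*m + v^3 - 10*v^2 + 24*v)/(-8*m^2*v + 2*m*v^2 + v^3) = (v^2 - 10*v + 24)/(v*(-2*m + v))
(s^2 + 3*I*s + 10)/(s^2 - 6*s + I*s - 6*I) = (s^2 + 3*I*s + 10)/(s^2 + s*(-6 + I) - 6*I)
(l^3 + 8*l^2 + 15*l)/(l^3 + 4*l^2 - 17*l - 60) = l/(l - 4)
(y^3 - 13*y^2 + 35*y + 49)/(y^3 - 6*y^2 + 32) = (y^3 - 13*y^2 + 35*y + 49)/(y^3 - 6*y^2 + 32)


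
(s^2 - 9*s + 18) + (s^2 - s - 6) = 2*s^2 - 10*s + 12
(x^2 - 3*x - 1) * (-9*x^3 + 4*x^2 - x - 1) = -9*x^5 + 31*x^4 - 4*x^3 - 2*x^2 + 4*x + 1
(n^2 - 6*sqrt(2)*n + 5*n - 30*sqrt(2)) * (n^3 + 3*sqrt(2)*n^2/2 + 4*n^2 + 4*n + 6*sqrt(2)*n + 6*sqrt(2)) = n^5 - 9*sqrt(2)*n^4/2 + 9*n^4 - 81*sqrt(2)*n^3/2 + 6*n^3 - 108*sqrt(2)*n^2 - 142*n^2 - 432*n - 90*sqrt(2)*n - 360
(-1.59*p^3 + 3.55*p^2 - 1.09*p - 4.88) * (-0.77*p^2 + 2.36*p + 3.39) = 1.2243*p^5 - 6.4859*p^4 + 3.8272*p^3 + 13.2197*p^2 - 15.2119*p - 16.5432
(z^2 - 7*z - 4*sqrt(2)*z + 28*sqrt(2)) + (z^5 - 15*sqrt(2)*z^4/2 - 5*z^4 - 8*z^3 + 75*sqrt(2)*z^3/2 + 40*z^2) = z^5 - 15*sqrt(2)*z^4/2 - 5*z^4 - 8*z^3 + 75*sqrt(2)*z^3/2 + 41*z^2 - 7*z - 4*sqrt(2)*z + 28*sqrt(2)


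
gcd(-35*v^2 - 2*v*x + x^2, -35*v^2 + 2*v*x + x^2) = 1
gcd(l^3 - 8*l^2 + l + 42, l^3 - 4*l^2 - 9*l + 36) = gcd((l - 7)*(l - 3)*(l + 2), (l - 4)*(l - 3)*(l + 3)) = l - 3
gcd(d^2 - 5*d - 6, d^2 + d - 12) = 1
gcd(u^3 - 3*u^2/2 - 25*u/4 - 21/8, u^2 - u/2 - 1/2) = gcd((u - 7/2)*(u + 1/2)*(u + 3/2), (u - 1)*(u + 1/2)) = u + 1/2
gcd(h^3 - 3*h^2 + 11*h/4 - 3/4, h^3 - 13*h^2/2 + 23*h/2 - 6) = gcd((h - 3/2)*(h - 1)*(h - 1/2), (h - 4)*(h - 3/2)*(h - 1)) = h^2 - 5*h/2 + 3/2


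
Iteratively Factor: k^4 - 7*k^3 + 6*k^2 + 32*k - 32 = (k - 4)*(k^3 - 3*k^2 - 6*k + 8) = (k - 4)^2*(k^2 + k - 2) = (k - 4)^2*(k + 2)*(k - 1)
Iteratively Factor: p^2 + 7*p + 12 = (p + 4)*(p + 3)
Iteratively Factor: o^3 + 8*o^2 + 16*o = (o + 4)*(o^2 + 4*o) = (o + 4)^2*(o)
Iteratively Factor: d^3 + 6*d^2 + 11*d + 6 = (d + 1)*(d^2 + 5*d + 6) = (d + 1)*(d + 2)*(d + 3)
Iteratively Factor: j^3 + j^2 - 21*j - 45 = (j + 3)*(j^2 - 2*j - 15) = (j + 3)^2*(j - 5)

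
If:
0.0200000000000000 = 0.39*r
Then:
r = 0.05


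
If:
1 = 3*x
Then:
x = 1/3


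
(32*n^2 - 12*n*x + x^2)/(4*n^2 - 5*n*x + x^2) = (-8*n + x)/(-n + x)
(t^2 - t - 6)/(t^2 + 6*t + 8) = (t - 3)/(t + 4)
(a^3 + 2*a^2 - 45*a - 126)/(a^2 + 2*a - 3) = (a^2 - a - 42)/(a - 1)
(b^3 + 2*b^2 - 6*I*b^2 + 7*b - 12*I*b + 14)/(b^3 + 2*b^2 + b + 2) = (b - 7*I)/(b - I)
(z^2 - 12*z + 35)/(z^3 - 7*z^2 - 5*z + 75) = (z - 7)/(z^2 - 2*z - 15)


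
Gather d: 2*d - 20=2*d - 20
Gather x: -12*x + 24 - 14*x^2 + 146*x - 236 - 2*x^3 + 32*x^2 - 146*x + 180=-2*x^3 + 18*x^2 - 12*x - 32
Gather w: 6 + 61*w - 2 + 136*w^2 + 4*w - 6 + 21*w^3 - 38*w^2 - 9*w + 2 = 21*w^3 + 98*w^2 + 56*w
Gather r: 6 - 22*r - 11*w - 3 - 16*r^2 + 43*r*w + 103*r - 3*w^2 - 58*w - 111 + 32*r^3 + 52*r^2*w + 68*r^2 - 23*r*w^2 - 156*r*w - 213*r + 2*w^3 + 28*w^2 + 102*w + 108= 32*r^3 + r^2*(52*w + 52) + r*(-23*w^2 - 113*w - 132) + 2*w^3 + 25*w^2 + 33*w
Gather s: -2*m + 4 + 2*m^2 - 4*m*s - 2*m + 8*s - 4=2*m^2 - 4*m + s*(8 - 4*m)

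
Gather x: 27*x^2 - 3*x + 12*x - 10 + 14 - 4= 27*x^2 + 9*x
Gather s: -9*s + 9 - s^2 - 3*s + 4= -s^2 - 12*s + 13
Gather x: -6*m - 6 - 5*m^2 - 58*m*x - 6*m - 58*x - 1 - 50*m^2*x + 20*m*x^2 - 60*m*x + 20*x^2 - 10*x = -5*m^2 - 12*m + x^2*(20*m + 20) + x*(-50*m^2 - 118*m - 68) - 7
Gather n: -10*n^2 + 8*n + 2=-10*n^2 + 8*n + 2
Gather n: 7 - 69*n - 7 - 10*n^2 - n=-10*n^2 - 70*n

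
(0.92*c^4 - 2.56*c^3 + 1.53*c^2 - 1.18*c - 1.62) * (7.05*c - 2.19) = 6.486*c^5 - 20.0628*c^4 + 16.3929*c^3 - 11.6697*c^2 - 8.8368*c + 3.5478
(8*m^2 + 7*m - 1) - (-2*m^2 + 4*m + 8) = 10*m^2 + 3*m - 9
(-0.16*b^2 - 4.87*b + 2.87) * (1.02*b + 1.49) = -0.1632*b^3 - 5.2058*b^2 - 4.3289*b + 4.2763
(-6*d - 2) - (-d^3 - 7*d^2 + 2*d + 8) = d^3 + 7*d^2 - 8*d - 10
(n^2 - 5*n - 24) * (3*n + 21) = 3*n^3 + 6*n^2 - 177*n - 504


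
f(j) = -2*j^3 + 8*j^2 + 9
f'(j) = -6*j^2 + 16*j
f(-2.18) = 67.74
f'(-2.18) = -63.39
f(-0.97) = 18.35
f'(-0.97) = -21.17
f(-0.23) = 9.45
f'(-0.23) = -4.00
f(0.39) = 10.10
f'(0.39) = 5.33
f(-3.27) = 164.47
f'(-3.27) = -116.48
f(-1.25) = 25.41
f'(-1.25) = -29.38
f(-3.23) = 159.86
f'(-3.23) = -114.28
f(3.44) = 22.25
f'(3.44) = -15.96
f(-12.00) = 4617.00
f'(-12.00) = -1056.00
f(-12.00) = 4617.00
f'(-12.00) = -1056.00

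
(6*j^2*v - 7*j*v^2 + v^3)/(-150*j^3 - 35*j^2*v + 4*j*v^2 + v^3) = v*(-j + v)/(25*j^2 + 10*j*v + v^2)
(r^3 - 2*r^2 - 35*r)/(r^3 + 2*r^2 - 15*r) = (r - 7)/(r - 3)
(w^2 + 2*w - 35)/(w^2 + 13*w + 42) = (w - 5)/(w + 6)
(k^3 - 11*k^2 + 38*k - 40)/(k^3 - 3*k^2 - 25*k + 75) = (k^2 - 6*k + 8)/(k^2 + 2*k - 15)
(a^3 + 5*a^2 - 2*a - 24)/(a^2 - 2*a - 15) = (a^2 + 2*a - 8)/(a - 5)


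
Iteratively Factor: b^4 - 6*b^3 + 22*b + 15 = (b + 1)*(b^3 - 7*b^2 + 7*b + 15) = (b - 3)*(b + 1)*(b^2 - 4*b - 5) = (b - 3)*(b + 1)^2*(b - 5)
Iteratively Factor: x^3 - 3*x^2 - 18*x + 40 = (x + 4)*(x^2 - 7*x + 10) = (x - 5)*(x + 4)*(x - 2)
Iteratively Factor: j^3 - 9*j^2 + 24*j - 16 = (j - 4)*(j^2 - 5*j + 4) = (j - 4)*(j - 1)*(j - 4)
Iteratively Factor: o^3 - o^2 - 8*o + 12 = (o - 2)*(o^2 + o - 6) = (o - 2)^2*(o + 3)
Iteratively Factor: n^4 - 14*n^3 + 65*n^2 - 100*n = (n)*(n^3 - 14*n^2 + 65*n - 100) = n*(n - 5)*(n^2 - 9*n + 20) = n*(n - 5)*(n - 4)*(n - 5)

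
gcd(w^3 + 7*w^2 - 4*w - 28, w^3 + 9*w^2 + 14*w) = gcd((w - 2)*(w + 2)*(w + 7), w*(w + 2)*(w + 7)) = w^2 + 9*w + 14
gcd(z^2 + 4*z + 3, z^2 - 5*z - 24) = z + 3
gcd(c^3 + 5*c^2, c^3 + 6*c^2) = c^2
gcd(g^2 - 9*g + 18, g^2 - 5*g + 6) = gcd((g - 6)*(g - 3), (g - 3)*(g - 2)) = g - 3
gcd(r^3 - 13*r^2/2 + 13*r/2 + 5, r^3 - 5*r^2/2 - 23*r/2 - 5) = r^2 - 9*r/2 - 5/2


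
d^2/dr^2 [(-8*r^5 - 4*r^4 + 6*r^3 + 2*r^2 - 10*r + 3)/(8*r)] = -12*r^2 - 3*r + 3/2 + 3/(4*r^3)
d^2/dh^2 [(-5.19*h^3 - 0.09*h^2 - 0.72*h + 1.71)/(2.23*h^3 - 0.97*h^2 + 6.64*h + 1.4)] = (5.6843418860808e-14*h^7 - 23.3480999999999*h^6 + 439.61328*h^5 + 313.822548*h^4 - 508.186656*h^3 - 101.661174*h^2 - 165.015288*h + 168.464232)/(11.089567*h^9 - 14.471139*h^8 + 105.354789*h^7 - 66.204397*h^6 + 295.532112*h^5 + 0.0315239999999615*h^4 + 251.764624*h^3 + 179.47272*h^2 + 39.0432*h + 2.744)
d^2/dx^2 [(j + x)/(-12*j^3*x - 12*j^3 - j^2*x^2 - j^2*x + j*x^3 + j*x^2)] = 2*(-(j + x)*(12*j^2 + 2*j*x + j - 3*x^2 - 2*x)^2 + (12*j^2 + 2*j*x + j - 3*x^2 - 2*x - (j + x)*(-j + 3*x + 1))*(12*j^2*x + 12*j^2 + j*x^2 + j*x - x^3 - x^2))/(j*(12*j^2*x + 12*j^2 + j*x^2 + j*x - x^3 - x^2)^3)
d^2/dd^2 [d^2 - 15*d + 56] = 2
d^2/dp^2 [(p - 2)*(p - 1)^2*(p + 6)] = 12*p^2 + 12*p - 38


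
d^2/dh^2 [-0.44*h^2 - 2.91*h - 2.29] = -0.880000000000000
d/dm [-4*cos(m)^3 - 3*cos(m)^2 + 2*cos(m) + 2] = 2*(6*cos(m)^2 + 3*cos(m) - 1)*sin(m)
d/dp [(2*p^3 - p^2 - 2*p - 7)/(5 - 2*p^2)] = 2*(-2*p^4 + 13*p^2 - 19*p - 5)/(4*p^4 - 20*p^2 + 25)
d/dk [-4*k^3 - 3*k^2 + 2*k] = -12*k^2 - 6*k + 2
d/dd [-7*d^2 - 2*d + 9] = -14*d - 2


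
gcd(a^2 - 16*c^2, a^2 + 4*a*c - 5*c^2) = 1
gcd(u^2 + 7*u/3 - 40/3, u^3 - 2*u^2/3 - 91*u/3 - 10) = u + 5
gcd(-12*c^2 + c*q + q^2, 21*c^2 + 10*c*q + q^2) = 1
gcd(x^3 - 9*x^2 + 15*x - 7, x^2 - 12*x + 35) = x - 7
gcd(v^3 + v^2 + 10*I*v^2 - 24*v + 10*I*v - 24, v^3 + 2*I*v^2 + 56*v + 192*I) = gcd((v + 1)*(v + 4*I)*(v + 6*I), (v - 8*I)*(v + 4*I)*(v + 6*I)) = v^2 + 10*I*v - 24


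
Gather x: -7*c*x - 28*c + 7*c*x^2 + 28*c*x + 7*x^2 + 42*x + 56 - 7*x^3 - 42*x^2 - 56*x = -28*c - 7*x^3 + x^2*(7*c - 35) + x*(21*c - 14) + 56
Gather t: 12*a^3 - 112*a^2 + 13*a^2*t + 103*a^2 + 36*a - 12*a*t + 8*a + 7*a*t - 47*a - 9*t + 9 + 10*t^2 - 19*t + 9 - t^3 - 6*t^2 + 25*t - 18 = 12*a^3 - 9*a^2 - 3*a - t^3 + 4*t^2 + t*(13*a^2 - 5*a - 3)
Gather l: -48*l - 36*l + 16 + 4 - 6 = 14 - 84*l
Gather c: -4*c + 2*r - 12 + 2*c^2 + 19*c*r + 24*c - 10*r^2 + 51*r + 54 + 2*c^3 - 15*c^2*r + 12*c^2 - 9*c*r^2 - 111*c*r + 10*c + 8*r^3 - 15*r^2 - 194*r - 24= 2*c^3 + c^2*(14 - 15*r) + c*(-9*r^2 - 92*r + 30) + 8*r^3 - 25*r^2 - 141*r + 18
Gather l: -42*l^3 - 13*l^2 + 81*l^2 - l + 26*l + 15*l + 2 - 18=-42*l^3 + 68*l^2 + 40*l - 16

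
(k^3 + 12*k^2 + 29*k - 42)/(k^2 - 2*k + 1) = (k^2 + 13*k + 42)/(k - 1)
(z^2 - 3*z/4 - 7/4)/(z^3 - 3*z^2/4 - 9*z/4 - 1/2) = (4*z - 7)/(4*z^2 - 7*z - 2)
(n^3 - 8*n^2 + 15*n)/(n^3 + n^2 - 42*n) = (n^2 - 8*n + 15)/(n^2 + n - 42)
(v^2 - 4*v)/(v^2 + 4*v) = (v - 4)/(v + 4)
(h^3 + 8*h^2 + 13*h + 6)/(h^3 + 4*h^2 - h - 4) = (h^2 + 7*h + 6)/(h^2 + 3*h - 4)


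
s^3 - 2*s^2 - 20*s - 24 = (s - 6)*(s + 2)^2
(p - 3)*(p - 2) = p^2 - 5*p + 6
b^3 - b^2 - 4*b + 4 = (b - 2)*(b - 1)*(b + 2)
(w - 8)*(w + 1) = w^2 - 7*w - 8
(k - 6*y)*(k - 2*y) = k^2 - 8*k*y + 12*y^2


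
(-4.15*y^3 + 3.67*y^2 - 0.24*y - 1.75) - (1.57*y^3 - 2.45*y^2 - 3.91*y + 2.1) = -5.72*y^3 + 6.12*y^2 + 3.67*y - 3.85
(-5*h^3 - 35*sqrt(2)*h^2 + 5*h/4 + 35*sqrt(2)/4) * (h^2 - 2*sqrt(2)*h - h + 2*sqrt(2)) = -5*h^5 - 25*sqrt(2)*h^4 + 5*h^4 + 25*sqrt(2)*h^3 + 565*h^3/4 - 565*h^2/4 + 25*sqrt(2)*h^2/4 - 35*h - 25*sqrt(2)*h/4 + 35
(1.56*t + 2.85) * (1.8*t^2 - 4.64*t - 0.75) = 2.808*t^3 - 2.1084*t^2 - 14.394*t - 2.1375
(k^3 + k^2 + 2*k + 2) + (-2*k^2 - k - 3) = k^3 - k^2 + k - 1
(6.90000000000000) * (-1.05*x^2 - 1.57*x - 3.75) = -7.245*x^2 - 10.833*x - 25.875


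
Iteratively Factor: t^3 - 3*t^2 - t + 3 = (t - 3)*(t^2 - 1) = (t - 3)*(t + 1)*(t - 1)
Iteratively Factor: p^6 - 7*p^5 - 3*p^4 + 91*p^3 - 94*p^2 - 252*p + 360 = (p - 3)*(p^5 - 4*p^4 - 15*p^3 + 46*p^2 + 44*p - 120) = (p - 3)*(p - 2)*(p^4 - 2*p^3 - 19*p^2 + 8*p + 60) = (p - 3)*(p - 2)*(p + 2)*(p^3 - 4*p^2 - 11*p + 30) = (p - 5)*(p - 3)*(p - 2)*(p + 2)*(p^2 + p - 6) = (p - 5)*(p - 3)*(p - 2)*(p + 2)*(p + 3)*(p - 2)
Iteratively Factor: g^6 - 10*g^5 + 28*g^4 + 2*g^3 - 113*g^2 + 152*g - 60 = (g - 1)*(g^5 - 9*g^4 + 19*g^3 + 21*g^2 - 92*g + 60) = (g - 1)*(g + 2)*(g^4 - 11*g^3 + 41*g^2 - 61*g + 30) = (g - 3)*(g - 1)*(g + 2)*(g^3 - 8*g^2 + 17*g - 10) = (g - 5)*(g - 3)*(g - 1)*(g + 2)*(g^2 - 3*g + 2) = (g - 5)*(g - 3)*(g - 2)*(g - 1)*(g + 2)*(g - 1)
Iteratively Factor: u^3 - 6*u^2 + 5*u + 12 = (u - 3)*(u^2 - 3*u - 4) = (u - 4)*(u - 3)*(u + 1)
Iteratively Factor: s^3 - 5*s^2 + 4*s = (s - 1)*(s^2 - 4*s) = (s - 4)*(s - 1)*(s)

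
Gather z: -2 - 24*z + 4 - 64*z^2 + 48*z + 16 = -64*z^2 + 24*z + 18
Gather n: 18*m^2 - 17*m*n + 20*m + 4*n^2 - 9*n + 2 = 18*m^2 + 20*m + 4*n^2 + n*(-17*m - 9) + 2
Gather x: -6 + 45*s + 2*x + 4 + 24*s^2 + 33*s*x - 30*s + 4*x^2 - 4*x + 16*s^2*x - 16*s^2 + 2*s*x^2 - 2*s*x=8*s^2 + 15*s + x^2*(2*s + 4) + x*(16*s^2 + 31*s - 2) - 2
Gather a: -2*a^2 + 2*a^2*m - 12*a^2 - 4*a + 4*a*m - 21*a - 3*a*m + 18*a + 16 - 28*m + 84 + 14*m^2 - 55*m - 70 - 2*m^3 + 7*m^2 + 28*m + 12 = a^2*(2*m - 14) + a*(m - 7) - 2*m^3 + 21*m^2 - 55*m + 42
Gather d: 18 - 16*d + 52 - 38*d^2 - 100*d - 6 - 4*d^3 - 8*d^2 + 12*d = -4*d^3 - 46*d^2 - 104*d + 64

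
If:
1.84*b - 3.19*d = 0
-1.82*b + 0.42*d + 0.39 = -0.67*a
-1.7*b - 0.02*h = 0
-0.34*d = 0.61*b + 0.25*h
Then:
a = -0.58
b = 0.00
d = 0.00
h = 0.00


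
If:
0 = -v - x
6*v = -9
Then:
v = -3/2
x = 3/2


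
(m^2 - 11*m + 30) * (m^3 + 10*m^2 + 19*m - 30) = m^5 - m^4 - 61*m^3 + 61*m^2 + 900*m - 900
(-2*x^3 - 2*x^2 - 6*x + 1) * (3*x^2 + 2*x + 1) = -6*x^5 - 10*x^4 - 24*x^3 - 11*x^2 - 4*x + 1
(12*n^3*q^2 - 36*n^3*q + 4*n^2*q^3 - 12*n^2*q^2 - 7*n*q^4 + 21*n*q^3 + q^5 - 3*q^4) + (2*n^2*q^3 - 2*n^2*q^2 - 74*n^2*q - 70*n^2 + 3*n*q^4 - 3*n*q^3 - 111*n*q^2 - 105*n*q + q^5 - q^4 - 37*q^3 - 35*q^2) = 12*n^3*q^2 - 36*n^3*q + 6*n^2*q^3 - 14*n^2*q^2 - 74*n^2*q - 70*n^2 - 4*n*q^4 + 18*n*q^3 - 111*n*q^2 - 105*n*q + 2*q^5 - 4*q^4 - 37*q^3 - 35*q^2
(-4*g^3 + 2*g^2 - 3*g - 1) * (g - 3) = -4*g^4 + 14*g^3 - 9*g^2 + 8*g + 3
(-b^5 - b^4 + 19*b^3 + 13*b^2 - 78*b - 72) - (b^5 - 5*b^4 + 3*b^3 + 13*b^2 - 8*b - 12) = -2*b^5 + 4*b^4 + 16*b^3 - 70*b - 60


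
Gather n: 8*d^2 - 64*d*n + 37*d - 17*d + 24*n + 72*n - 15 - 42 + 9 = 8*d^2 + 20*d + n*(96 - 64*d) - 48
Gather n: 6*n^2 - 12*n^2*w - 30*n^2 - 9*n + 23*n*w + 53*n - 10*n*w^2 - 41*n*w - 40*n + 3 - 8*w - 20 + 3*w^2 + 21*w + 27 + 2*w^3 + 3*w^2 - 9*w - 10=n^2*(-12*w - 24) + n*(-10*w^2 - 18*w + 4) + 2*w^3 + 6*w^2 + 4*w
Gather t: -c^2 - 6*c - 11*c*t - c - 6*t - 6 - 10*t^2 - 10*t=-c^2 - 7*c - 10*t^2 + t*(-11*c - 16) - 6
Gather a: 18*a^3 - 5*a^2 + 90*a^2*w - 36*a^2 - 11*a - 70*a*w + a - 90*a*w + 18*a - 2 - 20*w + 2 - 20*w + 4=18*a^3 + a^2*(90*w - 41) + a*(8 - 160*w) - 40*w + 4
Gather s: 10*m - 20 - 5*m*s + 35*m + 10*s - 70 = 45*m + s*(10 - 5*m) - 90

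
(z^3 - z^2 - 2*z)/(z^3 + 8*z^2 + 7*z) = (z - 2)/(z + 7)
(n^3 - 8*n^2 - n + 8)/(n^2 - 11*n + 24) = (n^2 - 1)/(n - 3)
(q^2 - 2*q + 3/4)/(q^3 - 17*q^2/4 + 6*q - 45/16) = 4*(2*q - 1)/(8*q^2 - 22*q + 15)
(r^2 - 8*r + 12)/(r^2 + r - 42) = (r - 2)/(r + 7)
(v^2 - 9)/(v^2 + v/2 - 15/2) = 2*(v - 3)/(2*v - 5)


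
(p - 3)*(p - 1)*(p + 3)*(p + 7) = p^4 + 6*p^3 - 16*p^2 - 54*p + 63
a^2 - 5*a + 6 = (a - 3)*(a - 2)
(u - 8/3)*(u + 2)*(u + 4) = u^3 + 10*u^2/3 - 8*u - 64/3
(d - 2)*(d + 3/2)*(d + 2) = d^3 + 3*d^2/2 - 4*d - 6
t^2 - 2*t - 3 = (t - 3)*(t + 1)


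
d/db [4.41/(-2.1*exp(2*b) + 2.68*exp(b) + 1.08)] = (18.522*exp(b) - 11.8188)*exp(b)/(-2.1*exp(2*b) + 2.68*exp(b) + 1.08)^2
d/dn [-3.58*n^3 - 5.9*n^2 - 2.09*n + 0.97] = -10.74*n^2 - 11.8*n - 2.09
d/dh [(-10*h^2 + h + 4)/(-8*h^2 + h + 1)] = (-2*h^2 + 44*h - 3)/(64*h^4 - 16*h^3 - 15*h^2 + 2*h + 1)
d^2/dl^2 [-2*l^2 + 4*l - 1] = -4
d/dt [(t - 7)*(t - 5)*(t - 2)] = 3*t^2 - 28*t + 59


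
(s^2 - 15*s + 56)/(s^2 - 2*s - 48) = (s - 7)/(s + 6)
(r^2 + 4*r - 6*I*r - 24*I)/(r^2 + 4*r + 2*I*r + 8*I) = (r - 6*I)/(r + 2*I)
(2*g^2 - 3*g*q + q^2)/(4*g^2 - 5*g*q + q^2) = (-2*g + q)/(-4*g + q)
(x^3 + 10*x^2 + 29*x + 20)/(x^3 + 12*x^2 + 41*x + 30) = (x + 4)/(x + 6)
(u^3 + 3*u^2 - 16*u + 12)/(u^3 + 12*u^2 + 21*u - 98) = (u^2 + 5*u - 6)/(u^2 + 14*u + 49)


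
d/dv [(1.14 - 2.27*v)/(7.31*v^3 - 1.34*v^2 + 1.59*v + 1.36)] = (33.1874*v^3 - 28.042*v^2 + 3.0552*v - 4.8998)/(53.4361*v^6 - 19.5908*v^5 + 25.0414*v^4 + 15.622*v^3 - 1.1167*v^2 + 4.3248*v + 1.8496)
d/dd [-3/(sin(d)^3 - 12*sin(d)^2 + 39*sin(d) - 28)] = 9*(sin(d)^2 - 8*sin(d) + 13)*cos(d)/(sin(d)^3 - 12*sin(d)^2 + 39*sin(d) - 28)^2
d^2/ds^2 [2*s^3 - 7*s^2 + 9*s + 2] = 12*s - 14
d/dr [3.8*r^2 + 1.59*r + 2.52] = 7.6*r + 1.59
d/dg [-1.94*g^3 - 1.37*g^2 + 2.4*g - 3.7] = -5.82*g^2 - 2.74*g + 2.4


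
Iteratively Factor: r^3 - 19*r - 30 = (r + 2)*(r^2 - 2*r - 15) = (r - 5)*(r + 2)*(r + 3)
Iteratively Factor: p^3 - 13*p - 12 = (p + 1)*(p^2 - p - 12) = (p - 4)*(p + 1)*(p + 3)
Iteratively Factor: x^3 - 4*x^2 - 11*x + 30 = (x - 5)*(x^2 + x - 6) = (x - 5)*(x + 3)*(x - 2)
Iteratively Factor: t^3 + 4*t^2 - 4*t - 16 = (t + 4)*(t^2 - 4) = (t - 2)*(t + 4)*(t + 2)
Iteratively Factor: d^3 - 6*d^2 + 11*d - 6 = (d - 3)*(d^2 - 3*d + 2) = (d - 3)*(d - 2)*(d - 1)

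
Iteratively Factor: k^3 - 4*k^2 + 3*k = (k - 1)*(k^2 - 3*k) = k*(k - 1)*(k - 3)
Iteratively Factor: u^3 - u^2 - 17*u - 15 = (u - 5)*(u^2 + 4*u + 3) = (u - 5)*(u + 3)*(u + 1)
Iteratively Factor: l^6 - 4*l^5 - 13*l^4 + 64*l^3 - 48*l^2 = (l)*(l^5 - 4*l^4 - 13*l^3 + 64*l^2 - 48*l) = l^2*(l^4 - 4*l^3 - 13*l^2 + 64*l - 48) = l^2*(l - 3)*(l^3 - l^2 - 16*l + 16) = l^2*(l - 3)*(l + 4)*(l^2 - 5*l + 4) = l^2*(l - 4)*(l - 3)*(l + 4)*(l - 1)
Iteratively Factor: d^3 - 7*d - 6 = (d - 3)*(d^2 + 3*d + 2) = (d - 3)*(d + 1)*(d + 2)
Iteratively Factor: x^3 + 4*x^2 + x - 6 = (x + 3)*(x^2 + x - 2) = (x + 2)*(x + 3)*(x - 1)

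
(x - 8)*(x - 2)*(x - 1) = x^3 - 11*x^2 + 26*x - 16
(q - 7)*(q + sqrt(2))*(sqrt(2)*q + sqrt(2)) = sqrt(2)*q^3 - 6*sqrt(2)*q^2 + 2*q^2 - 12*q - 7*sqrt(2)*q - 14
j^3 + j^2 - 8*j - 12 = (j - 3)*(j + 2)^2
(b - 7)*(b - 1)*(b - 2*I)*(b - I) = b^4 - 8*b^3 - 3*I*b^3 + 5*b^2 + 24*I*b^2 + 16*b - 21*I*b - 14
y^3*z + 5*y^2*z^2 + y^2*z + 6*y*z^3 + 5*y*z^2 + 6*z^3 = (y + 2*z)*(y + 3*z)*(y*z + z)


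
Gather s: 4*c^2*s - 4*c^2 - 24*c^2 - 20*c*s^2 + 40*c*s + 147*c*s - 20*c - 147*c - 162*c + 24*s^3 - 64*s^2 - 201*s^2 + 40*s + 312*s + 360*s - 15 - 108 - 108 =-28*c^2 - 329*c + 24*s^3 + s^2*(-20*c - 265) + s*(4*c^2 + 187*c + 712) - 231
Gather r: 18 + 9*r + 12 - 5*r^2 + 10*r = -5*r^2 + 19*r + 30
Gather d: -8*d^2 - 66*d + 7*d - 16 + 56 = -8*d^2 - 59*d + 40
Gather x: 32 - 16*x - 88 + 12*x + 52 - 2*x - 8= -6*x - 12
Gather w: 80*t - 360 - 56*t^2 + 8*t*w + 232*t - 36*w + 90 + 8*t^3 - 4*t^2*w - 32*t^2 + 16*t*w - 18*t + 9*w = 8*t^3 - 88*t^2 + 294*t + w*(-4*t^2 + 24*t - 27) - 270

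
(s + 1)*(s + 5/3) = s^2 + 8*s/3 + 5/3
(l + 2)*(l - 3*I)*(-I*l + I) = -I*l^3 - 3*l^2 - I*l^2 - 3*l + 2*I*l + 6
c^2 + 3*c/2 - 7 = (c - 2)*(c + 7/2)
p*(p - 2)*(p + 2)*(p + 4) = p^4 + 4*p^3 - 4*p^2 - 16*p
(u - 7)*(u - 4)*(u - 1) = u^3 - 12*u^2 + 39*u - 28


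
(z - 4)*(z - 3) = z^2 - 7*z + 12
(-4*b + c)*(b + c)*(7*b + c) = -28*b^3 - 25*b^2*c + 4*b*c^2 + c^3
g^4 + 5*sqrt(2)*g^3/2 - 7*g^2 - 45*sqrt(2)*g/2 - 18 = (g - 3)*(g + 3)*(g + sqrt(2)/2)*(g + 2*sqrt(2))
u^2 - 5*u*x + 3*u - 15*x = (u + 3)*(u - 5*x)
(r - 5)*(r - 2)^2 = r^3 - 9*r^2 + 24*r - 20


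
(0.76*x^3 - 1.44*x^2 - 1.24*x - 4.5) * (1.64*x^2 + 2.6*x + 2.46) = 1.2464*x^5 - 0.385599999999999*x^4 - 3.908*x^3 - 14.1464*x^2 - 14.7504*x - 11.07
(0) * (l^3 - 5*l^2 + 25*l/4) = 0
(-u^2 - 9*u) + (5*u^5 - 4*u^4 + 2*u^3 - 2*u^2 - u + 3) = 5*u^5 - 4*u^4 + 2*u^3 - 3*u^2 - 10*u + 3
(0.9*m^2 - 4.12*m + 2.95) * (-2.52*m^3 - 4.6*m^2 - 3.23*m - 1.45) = -2.268*m^5 + 6.2424*m^4 + 8.611*m^3 - 1.5674*m^2 - 3.5545*m - 4.2775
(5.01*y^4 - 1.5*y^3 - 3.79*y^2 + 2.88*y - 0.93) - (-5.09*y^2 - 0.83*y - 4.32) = 5.01*y^4 - 1.5*y^3 + 1.3*y^2 + 3.71*y + 3.39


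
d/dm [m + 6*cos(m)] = 1 - 6*sin(m)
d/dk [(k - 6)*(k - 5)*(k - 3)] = 3*k^2 - 28*k + 63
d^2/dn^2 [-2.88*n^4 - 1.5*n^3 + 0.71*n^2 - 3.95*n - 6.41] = -34.56*n^2 - 9.0*n + 1.42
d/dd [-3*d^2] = -6*d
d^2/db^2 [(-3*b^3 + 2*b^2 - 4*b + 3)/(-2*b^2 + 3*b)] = 2*(31*b^3 - 36*b^2 + 54*b - 27)/(b^3*(8*b^3 - 36*b^2 + 54*b - 27))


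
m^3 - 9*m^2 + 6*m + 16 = (m - 8)*(m - 2)*(m + 1)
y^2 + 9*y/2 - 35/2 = (y - 5/2)*(y + 7)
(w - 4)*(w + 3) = w^2 - w - 12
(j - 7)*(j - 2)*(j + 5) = j^3 - 4*j^2 - 31*j + 70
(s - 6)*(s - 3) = s^2 - 9*s + 18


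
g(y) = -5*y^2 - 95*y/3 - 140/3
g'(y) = -10*y - 95/3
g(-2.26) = -0.64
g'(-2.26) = -9.07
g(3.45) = -215.43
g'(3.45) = -66.17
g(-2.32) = -0.11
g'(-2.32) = -8.47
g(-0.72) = -26.46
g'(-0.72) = -24.47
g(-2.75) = 2.60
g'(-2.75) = -4.17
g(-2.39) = 0.46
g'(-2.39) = -7.77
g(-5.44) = -22.37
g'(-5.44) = 22.73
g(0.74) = -72.84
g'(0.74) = -39.07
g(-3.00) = 3.33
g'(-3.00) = -1.67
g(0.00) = -46.67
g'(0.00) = -31.67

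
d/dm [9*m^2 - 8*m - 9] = 18*m - 8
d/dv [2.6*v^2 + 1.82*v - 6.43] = 5.2*v + 1.82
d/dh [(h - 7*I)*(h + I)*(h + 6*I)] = 3*h^2 + 43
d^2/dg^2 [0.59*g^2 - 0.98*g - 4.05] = 1.18000000000000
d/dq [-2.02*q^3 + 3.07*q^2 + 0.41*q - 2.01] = -6.06*q^2 + 6.14*q + 0.41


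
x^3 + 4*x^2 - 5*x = x*(x - 1)*(x + 5)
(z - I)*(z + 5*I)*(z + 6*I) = z^3 + 10*I*z^2 - 19*z + 30*I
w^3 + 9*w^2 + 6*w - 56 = (w - 2)*(w + 4)*(w + 7)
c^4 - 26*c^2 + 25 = (c - 5)*(c - 1)*(c + 1)*(c + 5)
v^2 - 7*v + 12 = (v - 4)*(v - 3)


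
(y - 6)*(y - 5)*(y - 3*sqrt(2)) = y^3 - 11*y^2 - 3*sqrt(2)*y^2 + 30*y + 33*sqrt(2)*y - 90*sqrt(2)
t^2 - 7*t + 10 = (t - 5)*(t - 2)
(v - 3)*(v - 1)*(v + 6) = v^3 + 2*v^2 - 21*v + 18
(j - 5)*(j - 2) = j^2 - 7*j + 10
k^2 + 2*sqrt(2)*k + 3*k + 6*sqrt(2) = (k + 3)*(k + 2*sqrt(2))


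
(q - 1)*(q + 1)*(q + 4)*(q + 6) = q^4 + 10*q^3 + 23*q^2 - 10*q - 24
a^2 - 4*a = a*(a - 4)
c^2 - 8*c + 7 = (c - 7)*(c - 1)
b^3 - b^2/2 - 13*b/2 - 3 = (b - 3)*(b + 1/2)*(b + 2)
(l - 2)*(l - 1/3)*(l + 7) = l^3 + 14*l^2/3 - 47*l/3 + 14/3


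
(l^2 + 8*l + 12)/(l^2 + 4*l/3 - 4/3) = 3*(l + 6)/(3*l - 2)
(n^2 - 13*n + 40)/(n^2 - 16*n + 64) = (n - 5)/(n - 8)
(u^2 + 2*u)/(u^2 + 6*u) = (u + 2)/(u + 6)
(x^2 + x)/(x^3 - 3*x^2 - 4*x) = 1/(x - 4)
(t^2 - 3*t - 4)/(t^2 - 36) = (t^2 - 3*t - 4)/(t^2 - 36)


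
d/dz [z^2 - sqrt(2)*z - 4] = 2*z - sqrt(2)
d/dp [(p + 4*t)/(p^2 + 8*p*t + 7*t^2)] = (p^2 + 8*p*t + 7*t^2 - 2*(p + 4*t)^2)/(p^2 + 8*p*t + 7*t^2)^2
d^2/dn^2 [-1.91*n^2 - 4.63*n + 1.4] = -3.82000000000000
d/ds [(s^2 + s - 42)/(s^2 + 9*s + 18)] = 4*(2*s^2 + 30*s + 99)/(s^4 + 18*s^3 + 117*s^2 + 324*s + 324)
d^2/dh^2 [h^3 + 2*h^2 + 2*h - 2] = 6*h + 4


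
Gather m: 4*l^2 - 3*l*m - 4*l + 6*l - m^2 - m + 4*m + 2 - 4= 4*l^2 + 2*l - m^2 + m*(3 - 3*l) - 2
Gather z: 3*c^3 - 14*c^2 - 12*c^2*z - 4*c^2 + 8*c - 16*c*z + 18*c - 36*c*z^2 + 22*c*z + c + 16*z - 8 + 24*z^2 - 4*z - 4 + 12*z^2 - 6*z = 3*c^3 - 18*c^2 + 27*c + z^2*(36 - 36*c) + z*(-12*c^2 + 6*c + 6) - 12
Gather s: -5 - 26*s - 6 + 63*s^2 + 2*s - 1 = 63*s^2 - 24*s - 12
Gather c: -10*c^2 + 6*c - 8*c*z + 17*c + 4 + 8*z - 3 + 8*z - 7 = -10*c^2 + c*(23 - 8*z) + 16*z - 6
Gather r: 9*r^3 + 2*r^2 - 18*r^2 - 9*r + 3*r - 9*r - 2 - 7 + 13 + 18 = 9*r^3 - 16*r^2 - 15*r + 22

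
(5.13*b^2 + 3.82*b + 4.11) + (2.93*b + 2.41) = 5.13*b^2 + 6.75*b + 6.52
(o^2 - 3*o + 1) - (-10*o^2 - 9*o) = 11*o^2 + 6*o + 1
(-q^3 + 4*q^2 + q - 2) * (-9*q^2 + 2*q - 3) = 9*q^5 - 38*q^4 + 2*q^3 + 8*q^2 - 7*q + 6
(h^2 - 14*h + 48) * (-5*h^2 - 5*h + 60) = -5*h^4 + 65*h^3 - 110*h^2 - 1080*h + 2880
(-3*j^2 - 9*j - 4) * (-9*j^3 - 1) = 27*j^5 + 81*j^4 + 36*j^3 + 3*j^2 + 9*j + 4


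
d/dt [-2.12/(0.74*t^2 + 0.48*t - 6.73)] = (3.1376*t + 1.0176)/(0.74*t^2 + 0.48*t - 6.73)^2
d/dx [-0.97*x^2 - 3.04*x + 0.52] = -1.94*x - 3.04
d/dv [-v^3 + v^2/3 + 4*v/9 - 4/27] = -3*v^2 + 2*v/3 + 4/9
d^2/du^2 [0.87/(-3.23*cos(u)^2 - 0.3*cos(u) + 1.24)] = (36.306492*(1 - cos(u)^2)^2 + 2.52909*cos(u)^3 + 32.169642*cos(u)^2 - 4.73454*cos(u) - 43.43214)/(3.23*cos(u)^2 + 0.3*cos(u) - 1.24)^3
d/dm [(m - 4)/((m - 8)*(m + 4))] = (-m^2 + 8*m - 48)/(m^4 - 8*m^3 - 48*m^2 + 256*m + 1024)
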